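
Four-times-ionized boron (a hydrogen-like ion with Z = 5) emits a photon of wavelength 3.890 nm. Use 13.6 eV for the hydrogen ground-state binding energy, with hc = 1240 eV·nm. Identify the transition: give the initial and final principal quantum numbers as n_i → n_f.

n_i = 4, n_f = 1

The photon energy is ΔE = hc/λ = 1240 / 3.890 = 318.8 eV.
With Z = 5, ΔE = 340.0 × (1/n_f² − 1/n_i²), so 1/n_f² − 1/n_i² = 0.9375.
Trying n_f = 1 gives 1/n_i² = 0.06245, i.e. n_i ≈ 4; this pair matches.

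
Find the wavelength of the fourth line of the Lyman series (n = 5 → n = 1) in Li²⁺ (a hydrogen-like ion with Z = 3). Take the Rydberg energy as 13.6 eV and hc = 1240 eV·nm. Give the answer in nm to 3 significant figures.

The Lyman series terminates on n_f = 1; the fourth line has n_i = 1+4 = 5.
ΔE = 122.4 × (1/1² − 1/5²) = 117.5 eV.
λ = 1240 / 117.5 = 10.6 nm.

10.6 nm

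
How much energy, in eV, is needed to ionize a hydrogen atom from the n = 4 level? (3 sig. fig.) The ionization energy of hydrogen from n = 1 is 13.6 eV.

E_4 = −13.60/16 = −0.850 eV, so ionization (to E = 0) requires 0.850 eV.

0.850 eV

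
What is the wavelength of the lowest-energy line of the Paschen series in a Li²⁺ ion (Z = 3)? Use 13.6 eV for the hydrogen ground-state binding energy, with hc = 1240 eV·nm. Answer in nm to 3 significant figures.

The Paschen series terminates on n_f = 3; the first line has n_i = 3+1 = 4.
ΔE = 122.4 × (1/3² − 1/4²) = 5.950 eV.
λ = 1240 / 5.950 = 208 nm.

208 nm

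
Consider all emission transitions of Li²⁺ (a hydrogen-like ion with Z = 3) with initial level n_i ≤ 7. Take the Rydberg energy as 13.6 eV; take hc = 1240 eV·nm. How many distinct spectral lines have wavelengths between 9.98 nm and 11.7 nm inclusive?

Enumerate all n_i → n_f pairs with 1 ≤ n_f < n_i ≤ 7 and compute λ = 1240 / [13.6·9·(1/n_f² − 1/n_i²)].
Lines falling in [9.98, 11.7] nm: 7→1 (10.34 nm), 6→1 (10.42 nm), 5→1 (10.55 nm), 4→1 (10.81 nm), 3→1 (11.40 nm).

5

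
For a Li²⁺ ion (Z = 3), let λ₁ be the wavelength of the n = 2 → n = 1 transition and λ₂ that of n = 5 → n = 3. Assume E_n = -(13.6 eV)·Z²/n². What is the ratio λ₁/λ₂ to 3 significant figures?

0.0948

λ ∝ 1/ΔE ∝ 1/(1/n_f² − 1/n_i²), and the Z² and hc factors cancel in the ratio.
λ₁/λ₂ = (1/3² − 1/5²)/(1/1² − 1/2²) = 0.07111/0.7500 = 0.0948.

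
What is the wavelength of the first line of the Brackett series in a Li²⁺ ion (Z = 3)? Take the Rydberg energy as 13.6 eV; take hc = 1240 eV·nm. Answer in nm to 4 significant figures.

450.3 nm

The Brackett series terminates on n_f = 4; the first line has n_i = 4+1 = 5.
ΔE = 122.4 × (1/4² − 1/5²) = 2.754 eV.
λ = 1240 / 2.754 = 450.3 nm.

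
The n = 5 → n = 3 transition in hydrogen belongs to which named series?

Paschen

The series is set by the lower level: n_f = 3 is the Paschen series.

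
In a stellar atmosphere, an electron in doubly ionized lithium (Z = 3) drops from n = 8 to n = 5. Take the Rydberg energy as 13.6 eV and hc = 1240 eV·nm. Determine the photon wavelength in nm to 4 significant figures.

415.6 nm

For Z = 3 the level energies scale as Z², so the effective Rydberg energy is 13.6 × 9 = 122.4 eV.
ΔE = 122.4 × (1/5² − 1/8²) = 122.4 × 0.02438 = 2.984 eV.
λ = hc/ΔE = 1240 / 2.984 = 415.6 nm.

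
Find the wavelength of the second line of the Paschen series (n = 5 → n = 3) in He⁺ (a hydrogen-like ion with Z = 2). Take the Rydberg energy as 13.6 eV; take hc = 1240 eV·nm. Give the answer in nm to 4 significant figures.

320.5 nm

The Paschen series terminates on n_f = 3; the second line has n_i = 3+2 = 5.
ΔE = 54.40 × (1/3² − 1/5²) = 3.868 eV.
λ = 1240 / 3.868 = 320.5 nm.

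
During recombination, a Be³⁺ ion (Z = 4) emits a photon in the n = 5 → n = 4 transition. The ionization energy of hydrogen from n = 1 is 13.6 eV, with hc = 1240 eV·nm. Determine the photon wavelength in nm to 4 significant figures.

253.3 nm

For Z = 4 the level energies scale as Z², so the effective Rydberg energy is 13.6 × 16 = 217.6 eV.
ΔE = 217.6 × (1/4² − 1/5²) = 217.6 × 0.02250 = 4.896 eV.
λ = hc/ΔE = 1240 / 4.896 = 253.3 nm.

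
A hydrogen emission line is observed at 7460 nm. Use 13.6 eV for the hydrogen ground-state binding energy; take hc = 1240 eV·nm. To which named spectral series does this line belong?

Pfund

ΔE = 1240/7460 = 0.1662 eV.
This matches 13.6 × (1/5² − 1/6²), so n_f = 5: the Pfund series.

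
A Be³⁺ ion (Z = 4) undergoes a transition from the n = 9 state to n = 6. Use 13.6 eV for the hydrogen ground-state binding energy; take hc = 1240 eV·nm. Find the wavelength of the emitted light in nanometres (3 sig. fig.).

369 nm

For Z = 4 the level energies scale as Z², so the effective Rydberg energy is 13.6 × 16 = 217.6 eV.
ΔE = 217.6 × (1/6² − 1/9²) = 217.6 × 0.01543 = 3.358 eV.
λ = hc/ΔE = 1240 / 3.358 = 369 nm.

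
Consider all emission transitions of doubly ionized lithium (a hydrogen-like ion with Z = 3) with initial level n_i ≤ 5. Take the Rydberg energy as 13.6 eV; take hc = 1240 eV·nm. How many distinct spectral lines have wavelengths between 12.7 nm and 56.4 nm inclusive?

3

Enumerate all n_i → n_f pairs with 1 ≤ n_f < n_i ≤ 5 and compute λ = 1240 / [13.6·9·(1/n_f² − 1/n_i²)].
Lines falling in [12.7, 56.4] nm: 2→1 (13.51 nm), 5→2 (48.24 nm), 4→2 (54.03 nm).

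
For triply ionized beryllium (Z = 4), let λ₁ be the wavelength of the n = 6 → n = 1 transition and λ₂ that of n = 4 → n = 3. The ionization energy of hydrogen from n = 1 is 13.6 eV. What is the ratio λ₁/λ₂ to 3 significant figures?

0.0500

λ ∝ 1/ΔE ∝ 1/(1/n_f² − 1/n_i²), and the Z² and hc factors cancel in the ratio.
λ₁/λ₂ = (1/3² − 1/4²)/(1/1² − 1/6²) = 0.04861/0.9722 = 0.0500.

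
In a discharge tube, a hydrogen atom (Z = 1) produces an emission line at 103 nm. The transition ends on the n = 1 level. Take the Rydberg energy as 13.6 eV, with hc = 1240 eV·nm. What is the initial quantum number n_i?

n_i = 3

The photon energy is ΔE = hc/λ = 1240 / 103 = 12.04 eV.
With Z = 1, ΔE = 13.60 × (1/n_f² − 1/n_i²), so 1/n_f² − 1/n_i² = 0.8852.
With n_f = 1: 1/n_i² = 1/1 − 0.8852 = 0.1148, so n_i ≈ 2.95.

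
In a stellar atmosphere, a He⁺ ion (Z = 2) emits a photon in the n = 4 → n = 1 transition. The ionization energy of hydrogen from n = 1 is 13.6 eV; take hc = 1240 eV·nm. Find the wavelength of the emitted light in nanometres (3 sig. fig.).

24.3 nm

For Z = 2 the level energies scale as Z², so the effective Rydberg energy is 13.6 × 4 = 54.40 eV.
ΔE = 54.40 × (1/1² − 1/4²) = 54.40 × 0.9375 = 51.00 eV.
λ = hc/ΔE = 1240 / 51.00 = 24.3 nm.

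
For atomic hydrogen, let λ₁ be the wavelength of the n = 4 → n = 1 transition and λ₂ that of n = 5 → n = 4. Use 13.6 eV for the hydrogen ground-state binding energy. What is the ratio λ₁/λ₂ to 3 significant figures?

0.0240

λ ∝ 1/ΔE ∝ 1/(1/n_f² − 1/n_i²), and the Z² and hc factors cancel in the ratio.
λ₁/λ₂ = (1/4² − 1/5²)/(1/1² − 1/4²) = 0.02250/0.9375 = 0.0240.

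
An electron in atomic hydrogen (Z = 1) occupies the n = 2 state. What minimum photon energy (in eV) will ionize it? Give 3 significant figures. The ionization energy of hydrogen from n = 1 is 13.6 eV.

3.40 eV

E_2 = −13.60/4 = −3.40 eV, so ionization (to E = 0) requires 3.40 eV.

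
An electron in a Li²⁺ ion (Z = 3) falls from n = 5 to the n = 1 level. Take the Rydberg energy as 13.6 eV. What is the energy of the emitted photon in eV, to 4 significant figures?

117.5 eV

The Bohr energies scale as Z², so for Z = 3: E_n = −122.4/n² eV.
E_5 = −122.4/25 = −4.896 eV and E_1 = −122.4/1 = −122.4 eV.
The photon energy is |E_5 − E_1| = 117.5 eV.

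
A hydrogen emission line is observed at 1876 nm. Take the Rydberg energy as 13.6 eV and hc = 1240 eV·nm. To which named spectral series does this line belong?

ΔE = 1240/1876 = 0.6610 eV.
This matches 13.6 × (1/3² − 1/4²), so n_f = 3: the Paschen series.

Paschen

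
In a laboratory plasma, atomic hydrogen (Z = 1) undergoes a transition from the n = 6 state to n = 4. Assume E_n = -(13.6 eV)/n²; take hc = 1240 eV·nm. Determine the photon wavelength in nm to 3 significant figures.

ΔE = 13.60 × (1/4² − 1/6²) = 13.60 × 0.03472 = 0.4722 eV.
λ = hc/ΔE = 1240 / 0.4722 = 2630 nm.
This line belongs to the Brackett series.

2630 nm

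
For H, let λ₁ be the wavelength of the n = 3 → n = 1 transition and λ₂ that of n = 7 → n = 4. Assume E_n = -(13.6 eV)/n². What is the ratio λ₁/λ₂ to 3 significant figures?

0.0474

λ ∝ 1/ΔE ∝ 1/(1/n_f² − 1/n_i²), and the Z² and hc factors cancel in the ratio.
λ₁/λ₂ = (1/4² − 1/7²)/(1/1² − 1/3²) = 0.04209/0.8889 = 0.0474.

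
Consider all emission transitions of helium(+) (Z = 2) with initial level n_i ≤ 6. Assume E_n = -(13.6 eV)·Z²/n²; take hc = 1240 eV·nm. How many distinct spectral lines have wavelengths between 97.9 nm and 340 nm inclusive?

6

Enumerate all n_i → n_f pairs with 1 ≤ n_f < n_i ≤ 6 and compute λ = 1240 / [13.6·4·(1/n_f² − 1/n_i²)].
Lines falling in [97.9, 340] nm: 6→2 (102.6 nm), 5→2 (108.5 nm), 4→2 (121.6 nm), 3→2 (164.1 nm), 6→3 (273.5 nm), 5→3 (320.5 nm).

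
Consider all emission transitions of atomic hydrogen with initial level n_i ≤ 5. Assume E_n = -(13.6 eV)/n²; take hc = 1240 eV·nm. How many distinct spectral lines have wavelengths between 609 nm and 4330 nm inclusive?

4

Enumerate all n_i → n_f pairs with 1 ≤ n_f < n_i ≤ 5 and compute λ = 1240 / [13.6·1·(1/n_f² − 1/n_i²)].
Lines falling in [609, 4330] nm: 3→2 (656.5 nm), 5→3 (1282 nm), 4→3 (1876 nm), 5→4 (4052 nm).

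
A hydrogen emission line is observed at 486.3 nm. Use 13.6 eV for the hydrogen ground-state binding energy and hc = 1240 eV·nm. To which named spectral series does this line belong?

Balmer

ΔE = 1240/486.3 = 2.550 eV.
This matches 13.6 × (1/2² − 1/4²), so n_f = 2: the Balmer series.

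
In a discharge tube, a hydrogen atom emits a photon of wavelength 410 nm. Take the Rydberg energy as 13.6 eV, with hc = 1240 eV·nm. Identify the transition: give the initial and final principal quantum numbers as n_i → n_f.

n_i = 6, n_f = 2

The photon energy is ΔE = hc/λ = 1240 / 410 = 3.024 eV.
With Z = 1, ΔE = 13.60 × (1/n_f² − 1/n_i²), so 1/n_f² − 1/n_i² = 0.2224.
Trying n_f = 2 gives 1/n_i² = 0.02762, i.e. n_i ≈ 6; this pair matches.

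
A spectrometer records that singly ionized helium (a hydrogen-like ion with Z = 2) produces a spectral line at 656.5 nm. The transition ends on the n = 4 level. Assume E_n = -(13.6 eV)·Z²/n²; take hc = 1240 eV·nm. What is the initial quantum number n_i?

n_i = 6

The photon energy is ΔE = hc/λ = 1240 / 656.5 = 1.889 eV.
With Z = 2, ΔE = 54.40 × (1/n_f² − 1/n_i²), so 1/n_f² − 1/n_i² = 0.03472.
With n_f = 4: 1/n_i² = 1/16 − 0.03472 = 0.02778, so n_i ≈ 6.00.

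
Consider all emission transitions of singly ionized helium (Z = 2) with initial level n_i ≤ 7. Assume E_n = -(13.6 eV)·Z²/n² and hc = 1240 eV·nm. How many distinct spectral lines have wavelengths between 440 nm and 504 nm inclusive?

Enumerate all n_i → n_f pairs with 1 ≤ n_f < n_i ≤ 7 and compute λ = 1240 / [13.6·4·(1/n_f² − 1/n_i²)].
Lines falling in [440, 504] nm: 4→3 (468.9 nm).

1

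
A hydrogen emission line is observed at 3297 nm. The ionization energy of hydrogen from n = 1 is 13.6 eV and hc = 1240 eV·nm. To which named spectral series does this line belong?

ΔE = 1240/3297 = 0.3761 eV.
This matches 13.6 × (1/5² − 1/9²), so n_f = 5: the Pfund series.

Pfund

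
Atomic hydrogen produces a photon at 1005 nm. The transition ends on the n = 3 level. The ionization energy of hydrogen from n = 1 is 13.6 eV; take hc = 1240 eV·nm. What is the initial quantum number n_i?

The photon energy is ΔE = hc/λ = 1240 / 1005 = 1.234 eV.
With Z = 1, ΔE = 13.60 × (1/n_f² − 1/n_i²), so 1/n_f² − 1/n_i² = 0.09072.
With n_f = 3: 1/n_i² = 1/9 − 0.09072 = 0.02039, so n_i ≈ 7.00.

n_i = 7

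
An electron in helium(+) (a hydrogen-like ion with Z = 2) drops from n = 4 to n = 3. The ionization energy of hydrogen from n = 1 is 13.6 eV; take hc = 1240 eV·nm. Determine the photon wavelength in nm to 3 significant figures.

For Z = 2 the level energies scale as Z², so the effective Rydberg energy is 13.6 × 4 = 54.40 eV.
ΔE = 54.40 × (1/3² − 1/4²) = 54.40 × 0.04861 = 2.644 eV.
λ = hc/ΔE = 1240 / 2.644 = 469 nm.

469 nm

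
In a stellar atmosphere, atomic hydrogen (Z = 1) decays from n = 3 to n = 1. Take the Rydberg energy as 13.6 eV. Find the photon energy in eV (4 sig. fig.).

12.09 eV

E_3 = −13.60/9 = −1.511 eV and E_1 = −13.60/1 = −13.60 eV.
The photon energy is |E_3 − E_1| = 12.09 eV.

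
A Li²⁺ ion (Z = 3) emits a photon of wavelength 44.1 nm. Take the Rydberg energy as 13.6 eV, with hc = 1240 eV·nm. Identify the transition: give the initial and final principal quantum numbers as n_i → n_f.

The photon energy is ΔE = hc/λ = 1240 / 44.1 = 28.12 eV.
With Z = 3, ΔE = 122.4 × (1/n_f² − 1/n_i²), so 1/n_f² − 1/n_i² = 0.2297.
Trying n_f = 2 gives 1/n_i² = 0.02028, i.e. n_i ≈ 7; this pair matches.

n_i = 7, n_f = 2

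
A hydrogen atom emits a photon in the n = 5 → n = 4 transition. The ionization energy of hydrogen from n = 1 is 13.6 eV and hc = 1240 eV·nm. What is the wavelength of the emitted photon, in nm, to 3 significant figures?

ΔE = 13.60 × (1/4² − 1/5²) = 13.60 × 0.02250 = 0.3060 eV.
λ = hc/ΔE = 1240 / 0.3060 = 4050 nm.
This line belongs to the Brackett series.

4050 nm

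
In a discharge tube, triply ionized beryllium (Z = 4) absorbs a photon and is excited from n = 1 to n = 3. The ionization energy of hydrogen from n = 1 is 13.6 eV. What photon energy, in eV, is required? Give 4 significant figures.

193.4 eV

The Bohr energies scale as Z², so for Z = 4: E_n = −217.6/n² eV.
E_3 = −217.6/9 = −24.18 eV and E_1 = −217.6/1 = −217.6 eV.
The photon energy is |E_3 − E_1| = 193.4 eV.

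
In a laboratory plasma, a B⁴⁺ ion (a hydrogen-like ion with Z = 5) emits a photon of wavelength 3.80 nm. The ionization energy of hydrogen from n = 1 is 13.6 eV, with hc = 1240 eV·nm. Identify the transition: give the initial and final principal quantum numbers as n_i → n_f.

The photon energy is ΔE = hc/λ = 1240 / 3.80 = 326.3 eV.
With Z = 5, ΔE = 340.0 × (1/n_f² − 1/n_i²), so 1/n_f² − 1/n_i² = 0.9598.
Trying n_f = 1 gives 1/n_i² = 0.04025, i.e. n_i ≈ 5; this pair matches.

n_i = 5, n_f = 1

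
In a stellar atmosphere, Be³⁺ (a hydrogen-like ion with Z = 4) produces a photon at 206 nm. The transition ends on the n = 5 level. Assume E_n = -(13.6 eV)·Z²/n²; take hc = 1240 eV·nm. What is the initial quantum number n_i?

The photon energy is ΔE = hc/λ = 1240 / 206 = 6.019 eV.
With Z = 4, ΔE = 217.6 × (1/n_f² − 1/n_i²), so 1/n_f² − 1/n_i² = 0.02766.
With n_f = 5: 1/n_i² = 1/25 − 0.02766 = 0.01234, so n_i ≈ 9.00.

n_i = 9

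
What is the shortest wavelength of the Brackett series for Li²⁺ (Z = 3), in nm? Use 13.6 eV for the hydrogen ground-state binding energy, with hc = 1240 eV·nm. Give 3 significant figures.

The Brackett series has lower level n_f = 4; the series limit corresponds to n_i → ∞.
ΔE_max = 13.6 × 9 / 4² = 7.650 eV.
λ_min = 1240 / 7.650 = 162 nm.

162 nm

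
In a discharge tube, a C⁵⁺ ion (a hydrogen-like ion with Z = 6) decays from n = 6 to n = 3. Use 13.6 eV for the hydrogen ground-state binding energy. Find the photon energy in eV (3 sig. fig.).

40.8 eV

The Bohr energies scale as Z², so for Z = 6: E_n = −489.6/n² eV.
E_6 = −489.6/36 = −13.60 eV and E_3 = −489.6/9 = −54.40 eV.
The photon energy is |E_6 − E_3| = 40.8 eV.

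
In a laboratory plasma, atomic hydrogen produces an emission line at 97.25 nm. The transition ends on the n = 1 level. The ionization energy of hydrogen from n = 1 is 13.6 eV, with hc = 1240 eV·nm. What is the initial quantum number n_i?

n_i = 4

The photon energy is ΔE = hc/λ = 1240 / 97.25 = 12.75 eV.
With Z = 1, ΔE = 13.60 × (1/n_f² − 1/n_i²), so 1/n_f² − 1/n_i² = 0.9375.
With n_f = 1: 1/n_i² = 1/1 − 0.9375 = 0.06245, so n_i ≈ 4.00.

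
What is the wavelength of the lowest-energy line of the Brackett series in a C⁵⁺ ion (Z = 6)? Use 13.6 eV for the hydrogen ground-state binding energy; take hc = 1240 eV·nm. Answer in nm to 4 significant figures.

The Brackett series terminates on n_f = 4; the first line has n_i = 4+1 = 5.
ΔE = 489.6 × (1/4² − 1/5²) = 11.02 eV.
λ = 1240 / 11.02 = 112.6 nm.

112.6 nm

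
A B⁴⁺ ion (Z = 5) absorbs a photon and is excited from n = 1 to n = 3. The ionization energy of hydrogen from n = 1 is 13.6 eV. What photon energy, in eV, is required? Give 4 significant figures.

302.2 eV

The Bohr energies scale as Z², so for Z = 5: E_n = −340.0/n² eV.
E_3 = −340.0/9 = −37.78 eV and E_1 = −340.0/1 = −340.0 eV.
The photon energy is |E_3 − E_1| = 302.2 eV.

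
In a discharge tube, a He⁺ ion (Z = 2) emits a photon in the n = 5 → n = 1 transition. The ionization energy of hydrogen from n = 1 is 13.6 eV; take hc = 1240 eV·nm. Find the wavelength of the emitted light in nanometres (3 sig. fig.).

For Z = 2 the level energies scale as Z², so the effective Rydberg energy is 13.6 × 4 = 54.40 eV.
ΔE = 54.40 × (1/1² − 1/5²) = 54.40 × 0.9600 = 52.22 eV.
λ = hc/ΔE = 1240 / 52.22 = 23.7 nm.

23.7 nm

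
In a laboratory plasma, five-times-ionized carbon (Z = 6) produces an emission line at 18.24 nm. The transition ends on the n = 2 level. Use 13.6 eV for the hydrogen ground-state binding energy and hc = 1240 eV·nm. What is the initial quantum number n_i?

n_i = 3

The photon energy is ΔE = hc/λ = 1240 / 18.24 = 67.98 eV.
With Z = 6, ΔE = 489.6 × (1/n_f² − 1/n_i²), so 1/n_f² − 1/n_i² = 0.1389.
With n_f = 2: 1/n_i² = 1/4 − 0.1389 = 0.1111, so n_i ≈ 3.00.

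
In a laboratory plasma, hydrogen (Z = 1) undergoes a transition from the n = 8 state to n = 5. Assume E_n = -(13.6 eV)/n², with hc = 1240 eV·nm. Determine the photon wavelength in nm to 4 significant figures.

ΔE = 13.60 × (1/5² − 1/8²) = 13.60 × 0.02438 = 0.3315 eV.
λ = hc/ΔE = 1240 / 0.3315 = 3741 nm.
This line belongs to the Pfund series.

3741 nm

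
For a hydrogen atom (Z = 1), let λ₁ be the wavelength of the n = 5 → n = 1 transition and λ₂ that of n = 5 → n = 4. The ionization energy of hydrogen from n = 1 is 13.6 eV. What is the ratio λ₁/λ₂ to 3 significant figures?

0.0234

λ ∝ 1/ΔE ∝ 1/(1/n_f² − 1/n_i²), and the Z² and hc factors cancel in the ratio.
λ₁/λ₂ = (1/4² − 1/5²)/(1/1² − 1/5²) = 0.02250/0.9600 = 0.0234.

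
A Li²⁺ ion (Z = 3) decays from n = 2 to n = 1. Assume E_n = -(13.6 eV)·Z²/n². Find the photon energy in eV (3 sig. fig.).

The Bohr energies scale as Z², so for Z = 3: E_n = −122.4/n² eV.
E_2 = −122.4/4 = −30.60 eV and E_1 = −122.4/1 = −122.4 eV.
The photon energy is |E_2 − E_1| = 91.8 eV.

91.8 eV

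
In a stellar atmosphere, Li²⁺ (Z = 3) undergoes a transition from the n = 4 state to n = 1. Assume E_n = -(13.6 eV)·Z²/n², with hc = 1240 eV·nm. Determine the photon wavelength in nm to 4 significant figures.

10.81 nm

For Z = 3 the level energies scale as Z², so the effective Rydberg energy is 13.6 × 9 = 122.4 eV.
ΔE = 122.4 × (1/1² − 1/4²) = 122.4 × 0.9375 = 114.8 eV.
λ = hc/ΔE = 1240 / 114.8 = 10.81 nm.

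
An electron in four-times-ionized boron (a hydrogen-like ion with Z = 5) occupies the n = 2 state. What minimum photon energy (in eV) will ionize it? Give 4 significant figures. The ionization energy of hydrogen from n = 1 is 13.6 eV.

E_n = −13.6 Z²/n² = −340.0/n² eV for Z = 5.
E_2 = −340.0/4 = −85.00 eV, so ionization (to E = 0) requires 85.00 eV.

85.00 eV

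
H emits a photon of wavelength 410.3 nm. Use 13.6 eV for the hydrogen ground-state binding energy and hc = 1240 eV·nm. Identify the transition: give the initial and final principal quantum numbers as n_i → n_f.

n_i = 6, n_f = 2

The photon energy is ΔE = hc/λ = 1240 / 410.3 = 3.022 eV.
With Z = 1, ΔE = 13.60 × (1/n_f² − 1/n_i²), so 1/n_f² − 1/n_i² = 0.2222.
Trying n_f = 2 gives 1/n_i² = 0.02778, i.e. n_i ≈ 6; this pair matches.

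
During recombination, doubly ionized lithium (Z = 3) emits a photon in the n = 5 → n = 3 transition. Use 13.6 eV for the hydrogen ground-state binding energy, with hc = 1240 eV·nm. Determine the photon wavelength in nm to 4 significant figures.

142.5 nm

For Z = 3 the level energies scale as Z², so the effective Rydberg energy is 13.6 × 9 = 122.4 eV.
ΔE = 122.4 × (1/3² − 1/5²) = 122.4 × 0.07111 = 8.704 eV.
λ = hc/ΔE = 1240 / 8.704 = 142.5 nm.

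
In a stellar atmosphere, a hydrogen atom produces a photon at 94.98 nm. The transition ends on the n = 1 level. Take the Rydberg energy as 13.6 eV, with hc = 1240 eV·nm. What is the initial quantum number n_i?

The photon energy is ΔE = hc/λ = 1240 / 94.98 = 13.06 eV.
With Z = 1, ΔE = 13.60 × (1/n_f² − 1/n_i²), so 1/n_f² − 1/n_i² = 0.9600.
With n_f = 1: 1/n_i² = 1/1 − 0.9600 = 0.04005, so n_i ≈ 5.00.

n_i = 5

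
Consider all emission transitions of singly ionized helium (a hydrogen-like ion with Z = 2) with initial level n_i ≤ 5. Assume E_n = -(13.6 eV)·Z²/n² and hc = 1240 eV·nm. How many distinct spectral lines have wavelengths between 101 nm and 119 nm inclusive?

1

Enumerate all n_i → n_f pairs with 1 ≤ n_f < n_i ≤ 5 and compute λ = 1240 / [13.6·4·(1/n_f² − 1/n_i²)].
Lines falling in [101, 119] nm: 5→2 (108.5 nm).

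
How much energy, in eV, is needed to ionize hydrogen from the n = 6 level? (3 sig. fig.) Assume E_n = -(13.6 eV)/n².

0.378 eV

E_6 = −13.60/36 = −0.378 eV, so ionization (to E = 0) requires 0.378 eV.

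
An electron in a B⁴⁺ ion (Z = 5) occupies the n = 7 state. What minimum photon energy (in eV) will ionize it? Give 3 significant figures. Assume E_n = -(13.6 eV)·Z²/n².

E_n = −13.6 Z²/n² = −340.0/n² eV for Z = 5.
E_7 = −340.0/49 = −6.94 eV, so ionization (to E = 0) requires 6.94 eV.

6.94 eV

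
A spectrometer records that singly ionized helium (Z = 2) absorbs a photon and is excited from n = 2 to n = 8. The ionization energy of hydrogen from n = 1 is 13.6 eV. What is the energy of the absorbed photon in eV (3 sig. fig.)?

12.8 eV

The Bohr energies scale as Z², so for Z = 2: E_n = −54.40/n² eV.
E_8 = −54.40/64 = −0.8500 eV and E_2 = −54.40/4 = −13.60 eV.
The photon energy is |E_8 − E_2| = 12.8 eV.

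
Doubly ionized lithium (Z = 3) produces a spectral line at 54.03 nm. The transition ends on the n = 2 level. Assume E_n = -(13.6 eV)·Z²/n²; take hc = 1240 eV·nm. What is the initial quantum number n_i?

n_i = 4

The photon energy is ΔE = hc/λ = 1240 / 54.03 = 22.95 eV.
With Z = 3, ΔE = 122.4 × (1/n_f² − 1/n_i²), so 1/n_f² − 1/n_i² = 0.1875.
With n_f = 2: 1/n_i² = 1/4 − 0.1875 = 0.06250, so n_i ≈ 4.00.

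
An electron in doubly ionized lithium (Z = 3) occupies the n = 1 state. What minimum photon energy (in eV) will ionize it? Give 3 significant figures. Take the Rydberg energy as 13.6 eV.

E_n = −13.6 Z²/n² = −122.4/n² eV for Z = 3.
E_1 = −122.4/1 = −122 eV, so ionization (to E = 0) requires 122 eV.

122 eV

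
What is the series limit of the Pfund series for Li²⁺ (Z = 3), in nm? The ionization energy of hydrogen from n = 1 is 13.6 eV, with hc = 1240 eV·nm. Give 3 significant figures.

253 nm

The Pfund series has lower level n_f = 5; the series limit corresponds to n_i → ∞.
ΔE_max = 13.6 × 9 / 5² = 4.896 eV.
λ_min = 1240 / 4.896 = 253 nm.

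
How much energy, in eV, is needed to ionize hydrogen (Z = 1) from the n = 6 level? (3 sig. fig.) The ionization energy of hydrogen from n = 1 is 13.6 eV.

E_6 = −13.60/36 = −0.378 eV, so ionization (to E = 0) requires 0.378 eV.

0.378 eV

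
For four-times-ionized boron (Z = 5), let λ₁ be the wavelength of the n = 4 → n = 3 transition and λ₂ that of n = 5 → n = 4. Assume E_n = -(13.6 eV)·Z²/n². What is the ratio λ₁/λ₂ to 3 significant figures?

λ ∝ 1/ΔE ∝ 1/(1/n_f² − 1/n_i²), and the Z² and hc factors cancel in the ratio.
λ₁/λ₂ = (1/4² − 1/5²)/(1/3² − 1/4²) = 0.02250/0.04861 = 0.463.

0.463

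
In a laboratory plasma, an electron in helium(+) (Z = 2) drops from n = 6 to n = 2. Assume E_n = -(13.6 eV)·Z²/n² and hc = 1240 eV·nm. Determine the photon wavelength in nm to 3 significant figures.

103 nm

For Z = 2 the level energies scale as Z², so the effective Rydberg energy is 13.6 × 4 = 54.40 eV.
ΔE = 54.40 × (1/2² − 1/6²) = 54.40 × 0.2222 = 12.09 eV.
λ = hc/ΔE = 1240 / 12.09 = 103 nm.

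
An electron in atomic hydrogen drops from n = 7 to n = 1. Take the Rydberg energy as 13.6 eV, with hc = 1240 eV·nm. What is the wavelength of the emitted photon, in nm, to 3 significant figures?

ΔE = 13.60 × (1/1² − 1/7²) = 13.60 × 0.9796 = 13.32 eV.
λ = hc/ΔE = 1240 / 13.32 = 93.1 nm.
This line belongs to the Lyman series.

93.1 nm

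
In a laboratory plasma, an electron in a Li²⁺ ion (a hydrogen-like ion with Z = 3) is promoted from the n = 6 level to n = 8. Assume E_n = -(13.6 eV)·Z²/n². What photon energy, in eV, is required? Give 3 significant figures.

The Bohr energies scale as Z², so for Z = 3: E_n = −122.4/n² eV.
E_8 = −122.4/64 = −1.913 eV and E_6 = −122.4/36 = −3.400 eV.
The photon energy is |E_8 − E_6| = 1.49 eV.

1.49 eV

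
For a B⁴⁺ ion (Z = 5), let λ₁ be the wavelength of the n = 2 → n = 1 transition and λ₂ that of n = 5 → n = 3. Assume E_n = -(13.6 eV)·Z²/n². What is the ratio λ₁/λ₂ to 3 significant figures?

0.0948

λ ∝ 1/ΔE ∝ 1/(1/n_f² − 1/n_i²), and the Z² and hc factors cancel in the ratio.
λ₁/λ₂ = (1/3² − 1/5²)/(1/1² − 1/2²) = 0.07111/0.7500 = 0.0948.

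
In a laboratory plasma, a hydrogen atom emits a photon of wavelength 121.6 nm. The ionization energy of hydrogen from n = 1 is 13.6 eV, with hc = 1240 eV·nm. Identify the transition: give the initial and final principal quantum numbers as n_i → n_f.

n_i = 2, n_f = 1

The photon energy is ΔE = hc/λ = 1240 / 121.6 = 10.20 eV.
With Z = 1, ΔE = 13.60 × (1/n_f² − 1/n_i²), so 1/n_f² − 1/n_i² = 0.7498.
Trying n_f = 1 gives 1/n_i² = 0.2502, i.e. n_i ≈ 2; this pair matches.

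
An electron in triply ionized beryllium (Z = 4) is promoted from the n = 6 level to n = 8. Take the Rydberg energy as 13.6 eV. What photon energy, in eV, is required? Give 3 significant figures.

2.64 eV

The Bohr energies scale as Z², so for Z = 4: E_n = −217.6/n² eV.
E_8 = −217.6/64 = −3.400 eV and E_6 = −217.6/36 = −6.044 eV.
The photon energy is |E_8 − E_6| = 2.64 eV.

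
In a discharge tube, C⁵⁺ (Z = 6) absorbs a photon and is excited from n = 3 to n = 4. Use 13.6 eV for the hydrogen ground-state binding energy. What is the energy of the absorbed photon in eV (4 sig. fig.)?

The Bohr energies scale as Z², so for Z = 6: E_n = −489.6/n² eV.
E_4 = −489.6/16 = −30.60 eV and E_3 = −489.6/9 = −54.40 eV.
The photon energy is |E_4 − E_3| = 23.80 eV.

23.80 eV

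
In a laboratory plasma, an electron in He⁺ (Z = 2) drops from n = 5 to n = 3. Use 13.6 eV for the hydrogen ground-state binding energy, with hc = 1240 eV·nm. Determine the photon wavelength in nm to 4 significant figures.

320.5 nm

For Z = 2 the level energies scale as Z², so the effective Rydberg energy is 13.6 × 4 = 54.40 eV.
ΔE = 54.40 × (1/3² − 1/5²) = 54.40 × 0.07111 = 3.868 eV.
λ = hc/ΔE = 1240 / 3.868 = 320.5 nm.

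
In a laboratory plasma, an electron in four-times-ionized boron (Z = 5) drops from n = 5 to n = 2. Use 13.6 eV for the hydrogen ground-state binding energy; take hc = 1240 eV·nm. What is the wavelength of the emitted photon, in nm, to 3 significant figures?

17.4 nm

For Z = 5 the level energies scale as Z², so the effective Rydberg energy is 13.6 × 25 = 340.0 eV.
ΔE = 340.0 × (1/2² − 1/5²) = 340.0 × 0.2100 = 71.40 eV.
λ = hc/ΔE = 1240 / 71.40 = 17.4 nm.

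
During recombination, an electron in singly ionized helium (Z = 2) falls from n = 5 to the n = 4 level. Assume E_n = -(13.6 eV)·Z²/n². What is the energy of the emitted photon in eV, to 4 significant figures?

The Bohr energies scale as Z², so for Z = 2: E_n = −54.40/n² eV.
E_5 = −54.40/25 = −2.176 eV and E_4 = −54.40/16 = −3.400 eV.
The photon energy is |E_5 − E_4| = 1.224 eV.

1.224 eV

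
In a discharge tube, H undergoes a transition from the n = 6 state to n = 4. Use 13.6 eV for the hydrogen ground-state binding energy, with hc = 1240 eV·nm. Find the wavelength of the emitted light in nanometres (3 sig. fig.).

ΔE = 13.60 × (1/4² − 1/6²) = 13.60 × 0.03472 = 0.4722 eV.
λ = hc/ΔE = 1240 / 0.4722 = 2630 nm.
This line belongs to the Brackett series.

2630 nm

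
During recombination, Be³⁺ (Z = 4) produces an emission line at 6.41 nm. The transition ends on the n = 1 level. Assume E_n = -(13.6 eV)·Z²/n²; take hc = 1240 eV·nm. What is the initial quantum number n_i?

n_i = 3

The photon energy is ΔE = hc/λ = 1240 / 6.41 = 193.4 eV.
With Z = 4, ΔE = 217.6 × (1/n_f² − 1/n_i²), so 1/n_f² − 1/n_i² = 0.8890.
With n_f = 1: 1/n_i² = 1/1 − 0.8890 = 0.1110, so n_i ≈ 3.00.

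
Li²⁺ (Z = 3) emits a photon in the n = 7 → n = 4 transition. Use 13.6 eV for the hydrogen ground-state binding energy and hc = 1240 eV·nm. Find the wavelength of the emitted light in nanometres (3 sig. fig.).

For Z = 3 the level energies scale as Z², so the effective Rydberg energy is 13.6 × 9 = 122.4 eV.
ΔE = 122.4 × (1/4² − 1/7²) = 122.4 × 0.04209 = 5.152 eV.
λ = hc/ΔE = 1240 / 5.152 = 241 nm.

241 nm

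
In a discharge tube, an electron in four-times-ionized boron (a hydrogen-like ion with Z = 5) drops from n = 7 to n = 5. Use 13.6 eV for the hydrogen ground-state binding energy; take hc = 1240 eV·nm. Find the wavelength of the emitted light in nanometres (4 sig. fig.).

For Z = 5 the level energies scale as Z², so the effective Rydberg energy is 13.6 × 25 = 340.0 eV.
ΔE = 340.0 × (1/5² − 1/7²) = 340.0 × 0.01959 = 6.661 eV.
λ = hc/ΔE = 1240 / 6.661 = 186.2 nm.

186.2 nm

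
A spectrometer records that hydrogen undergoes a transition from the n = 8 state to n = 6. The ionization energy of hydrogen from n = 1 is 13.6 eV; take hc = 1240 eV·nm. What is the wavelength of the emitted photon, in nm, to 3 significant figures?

ΔE = 13.60 × (1/6² − 1/8²) = 13.60 × 0.01215 = 0.1653 eV.
λ = hc/ΔE = 1240 / 0.1653 = 7500 nm.

7500 nm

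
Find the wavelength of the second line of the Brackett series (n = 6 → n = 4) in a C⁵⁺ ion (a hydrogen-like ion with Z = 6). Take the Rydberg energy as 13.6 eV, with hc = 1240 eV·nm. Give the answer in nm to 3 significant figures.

72.9 nm

The Brackett series terminates on n_f = 4; the second line has n_i = 4+2 = 6.
ΔE = 489.6 × (1/4² − 1/6²) = 17.00 eV.
λ = 1240 / 17.00 = 72.9 nm.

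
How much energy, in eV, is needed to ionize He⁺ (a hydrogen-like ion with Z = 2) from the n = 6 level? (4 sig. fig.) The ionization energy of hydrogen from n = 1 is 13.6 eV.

E_n = −13.6 Z²/n² = −54.40/n² eV for Z = 2.
E_6 = −54.40/36 = −1.511 eV, so ionization (to E = 0) requires 1.511 eV.

1.511 eV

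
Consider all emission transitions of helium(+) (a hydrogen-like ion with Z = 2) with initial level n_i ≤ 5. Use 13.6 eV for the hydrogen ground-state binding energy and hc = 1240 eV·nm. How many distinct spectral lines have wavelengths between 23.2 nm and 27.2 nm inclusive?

3

Enumerate all n_i → n_f pairs with 1 ≤ n_f < n_i ≤ 5 and compute λ = 1240 / [13.6·4·(1/n_f² − 1/n_i²)].
Lines falling in [23.2, 27.2] nm: 5→1 (23.74 nm), 4→1 (24.31 nm), 3→1 (25.64 nm).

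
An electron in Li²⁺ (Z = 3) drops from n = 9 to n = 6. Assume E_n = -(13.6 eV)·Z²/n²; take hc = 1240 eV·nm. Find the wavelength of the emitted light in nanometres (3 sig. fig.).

For Z = 3 the level energies scale as Z², so the effective Rydberg energy is 13.6 × 9 = 122.4 eV.
ΔE = 122.4 × (1/6² − 1/9²) = 122.4 × 0.01543 = 1.889 eV.
λ = hc/ΔE = 1240 / 1.889 = 656 nm.

656 nm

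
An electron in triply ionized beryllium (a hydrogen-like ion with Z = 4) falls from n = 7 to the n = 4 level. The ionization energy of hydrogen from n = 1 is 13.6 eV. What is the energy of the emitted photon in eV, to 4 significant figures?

The Bohr energies scale as Z², so for Z = 4: E_n = −217.6/n² eV.
E_7 = −217.6/49 = −4.441 eV and E_4 = −217.6/16 = −13.60 eV.
The photon energy is |E_7 − E_4| = 9.159 eV.

9.159 eV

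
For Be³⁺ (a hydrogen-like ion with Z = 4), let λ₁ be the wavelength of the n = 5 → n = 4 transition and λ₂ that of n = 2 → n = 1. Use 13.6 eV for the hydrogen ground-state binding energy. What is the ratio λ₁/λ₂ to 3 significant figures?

33.3

λ ∝ 1/ΔE ∝ 1/(1/n_f² − 1/n_i²), and the Z² and hc factors cancel in the ratio.
λ₁/λ₂ = (1/1² − 1/2²)/(1/4² − 1/5²) = 0.7500/0.02250 = 33.3.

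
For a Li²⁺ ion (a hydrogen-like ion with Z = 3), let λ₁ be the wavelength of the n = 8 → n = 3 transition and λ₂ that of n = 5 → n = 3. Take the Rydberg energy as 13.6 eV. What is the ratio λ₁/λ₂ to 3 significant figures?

0.745

λ ∝ 1/ΔE ∝ 1/(1/n_f² − 1/n_i²), and the Z² and hc factors cancel in the ratio.
λ₁/λ₂ = (1/3² − 1/5²)/(1/3² − 1/8²) = 0.07111/0.09549 = 0.745.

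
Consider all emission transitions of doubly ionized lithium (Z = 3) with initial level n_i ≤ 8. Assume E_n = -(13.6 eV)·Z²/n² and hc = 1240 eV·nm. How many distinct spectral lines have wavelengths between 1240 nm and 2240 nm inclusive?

2

Enumerate all n_i → n_f pairs with 1 ≤ n_f < n_i ≤ 8 and compute λ = 1240 / [13.6·9·(1/n_f² − 1/n_i²)].
Lines falling in [1240, 2240] nm: 7→6 (1375 nm), 8→7 (2118 nm).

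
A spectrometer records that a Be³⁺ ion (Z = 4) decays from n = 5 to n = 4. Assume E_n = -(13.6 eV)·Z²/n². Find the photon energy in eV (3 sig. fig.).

The Bohr energies scale as Z², so for Z = 4: E_n = −217.6/n² eV.
E_5 = −217.6/25 = −8.704 eV and E_4 = −217.6/16 = −13.60 eV.
The photon energy is |E_5 − E_4| = 4.90 eV.

4.90 eV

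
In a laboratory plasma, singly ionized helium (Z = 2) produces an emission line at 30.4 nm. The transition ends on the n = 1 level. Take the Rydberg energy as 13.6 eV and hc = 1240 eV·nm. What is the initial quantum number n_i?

The photon energy is ΔE = hc/λ = 1240 / 30.4 = 40.79 eV.
With Z = 2, ΔE = 54.40 × (1/n_f² − 1/n_i²), so 1/n_f² − 1/n_i² = 0.7498.
With n_f = 1: 1/n_i² = 1/1 − 0.7498 = 0.2502, so n_i ≈ 2.00.

n_i = 2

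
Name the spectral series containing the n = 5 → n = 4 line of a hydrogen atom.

The series is set by the lower level: n_f = 4 is the Brackett series.

Brackett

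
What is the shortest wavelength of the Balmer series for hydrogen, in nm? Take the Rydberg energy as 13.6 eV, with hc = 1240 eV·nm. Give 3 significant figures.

The Balmer series has lower level n_f = 2; the series limit corresponds to n_i → ∞.
ΔE_max = 13.6 × 1 / 2² = 3.400 eV.
λ_min = 1240 / 3.400 = 365 nm.

365 nm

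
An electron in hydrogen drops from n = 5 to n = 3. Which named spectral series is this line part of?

The series is set by the lower level: n_f = 3 is the Paschen series.

Paschen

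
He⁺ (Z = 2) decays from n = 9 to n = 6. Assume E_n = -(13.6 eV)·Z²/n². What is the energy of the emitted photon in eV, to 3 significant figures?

The Bohr energies scale as Z², so for Z = 2: E_n = −54.40/n² eV.
E_9 = −54.40/81 = −0.6716 eV and E_6 = −54.40/36 = −1.511 eV.
The photon energy is |E_9 − E_6| = 0.840 eV.

0.840 eV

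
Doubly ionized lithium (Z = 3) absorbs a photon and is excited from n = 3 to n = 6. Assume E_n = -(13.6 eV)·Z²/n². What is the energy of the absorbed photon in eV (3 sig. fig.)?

The Bohr energies scale as Z², so for Z = 3: E_n = −122.4/n² eV.
E_6 = −122.4/36 = −3.400 eV and E_3 = −122.4/9 = −13.60 eV.
The photon energy is |E_6 − E_3| = 10.2 eV.

10.2 eV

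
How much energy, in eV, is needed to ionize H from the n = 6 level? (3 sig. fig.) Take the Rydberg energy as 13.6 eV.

0.378 eV

E_6 = −13.60/36 = −0.378 eV, so ionization (to E = 0) requires 0.378 eV.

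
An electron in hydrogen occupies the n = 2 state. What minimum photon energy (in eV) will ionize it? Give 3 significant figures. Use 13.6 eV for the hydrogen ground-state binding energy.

3.40 eV

E_2 = −13.60/4 = −3.40 eV, so ionization (to E = 0) requires 3.40 eV.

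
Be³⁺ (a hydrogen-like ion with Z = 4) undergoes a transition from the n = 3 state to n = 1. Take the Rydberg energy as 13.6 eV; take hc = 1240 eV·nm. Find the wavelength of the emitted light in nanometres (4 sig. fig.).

6.411 nm

For Z = 4 the level energies scale as Z², so the effective Rydberg energy is 13.6 × 16 = 217.6 eV.
ΔE = 217.6 × (1/1² − 1/3²) = 217.6 × 0.8889 = 193.4 eV.
λ = hc/ΔE = 1240 / 193.4 = 6.411 nm.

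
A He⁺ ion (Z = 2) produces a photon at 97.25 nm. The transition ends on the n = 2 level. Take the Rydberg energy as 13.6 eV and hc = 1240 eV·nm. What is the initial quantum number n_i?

n_i = 8

The photon energy is ΔE = hc/λ = 1240 / 97.25 = 12.75 eV.
With Z = 2, ΔE = 54.40 × (1/n_f² − 1/n_i²), so 1/n_f² − 1/n_i² = 0.2344.
With n_f = 2: 1/n_i² = 1/4 − 0.2344 = 0.01561, so n_i ≈ 8.00.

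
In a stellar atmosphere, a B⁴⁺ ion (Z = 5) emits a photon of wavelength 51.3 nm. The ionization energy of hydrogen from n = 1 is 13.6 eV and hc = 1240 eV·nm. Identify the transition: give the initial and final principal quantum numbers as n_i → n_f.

n_i = 5, n_f = 3

The photon energy is ΔE = hc/λ = 1240 / 51.3 = 24.17 eV.
With Z = 5, ΔE = 340.0 × (1/n_f² − 1/n_i²), so 1/n_f² − 1/n_i² = 0.07109.
Trying n_f = 3 gives 1/n_i² = 0.04002, i.e. n_i ≈ 5; this pair matches.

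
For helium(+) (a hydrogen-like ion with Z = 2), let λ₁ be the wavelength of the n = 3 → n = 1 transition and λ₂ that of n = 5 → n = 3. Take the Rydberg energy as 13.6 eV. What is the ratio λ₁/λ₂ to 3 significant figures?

0.0800

λ ∝ 1/ΔE ∝ 1/(1/n_f² − 1/n_i²), and the Z² and hc factors cancel in the ratio.
λ₁/λ₂ = (1/3² − 1/5²)/(1/1² − 1/3²) = 0.07111/0.8889 = 0.0800.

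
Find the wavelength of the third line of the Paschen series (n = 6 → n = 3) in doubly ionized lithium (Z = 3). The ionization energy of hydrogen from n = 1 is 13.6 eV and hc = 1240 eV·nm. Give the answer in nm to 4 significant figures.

121.6 nm

The Paschen series terminates on n_f = 3; the third line has n_i = 3+3 = 6.
ΔE = 122.4 × (1/3² − 1/6²) = 10.20 eV.
λ = 1240 / 10.20 = 121.6 nm.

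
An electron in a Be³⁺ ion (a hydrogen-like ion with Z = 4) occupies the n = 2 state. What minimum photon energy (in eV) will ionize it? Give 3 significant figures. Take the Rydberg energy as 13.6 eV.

E_n = −13.6 Z²/n² = −217.6/n² eV for Z = 4.
E_2 = −217.6/4 = −54.4 eV, so ionization (to E = 0) requires 54.4 eV.

54.4 eV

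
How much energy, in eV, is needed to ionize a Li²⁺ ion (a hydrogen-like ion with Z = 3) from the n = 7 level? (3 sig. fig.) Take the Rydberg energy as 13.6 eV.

2.50 eV

E_n = −13.6 Z²/n² = −122.4/n² eV for Z = 3.
E_7 = −122.4/49 = −2.50 eV, so ionization (to E = 0) requires 2.50 eV.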